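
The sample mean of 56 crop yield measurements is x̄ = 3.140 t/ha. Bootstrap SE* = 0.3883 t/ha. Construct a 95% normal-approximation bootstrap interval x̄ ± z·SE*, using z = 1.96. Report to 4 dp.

(2.3789, 3.9011)

Margin = 1.96 × 0.3883 = 0.76107
Interval: 3.140 ± 0.76107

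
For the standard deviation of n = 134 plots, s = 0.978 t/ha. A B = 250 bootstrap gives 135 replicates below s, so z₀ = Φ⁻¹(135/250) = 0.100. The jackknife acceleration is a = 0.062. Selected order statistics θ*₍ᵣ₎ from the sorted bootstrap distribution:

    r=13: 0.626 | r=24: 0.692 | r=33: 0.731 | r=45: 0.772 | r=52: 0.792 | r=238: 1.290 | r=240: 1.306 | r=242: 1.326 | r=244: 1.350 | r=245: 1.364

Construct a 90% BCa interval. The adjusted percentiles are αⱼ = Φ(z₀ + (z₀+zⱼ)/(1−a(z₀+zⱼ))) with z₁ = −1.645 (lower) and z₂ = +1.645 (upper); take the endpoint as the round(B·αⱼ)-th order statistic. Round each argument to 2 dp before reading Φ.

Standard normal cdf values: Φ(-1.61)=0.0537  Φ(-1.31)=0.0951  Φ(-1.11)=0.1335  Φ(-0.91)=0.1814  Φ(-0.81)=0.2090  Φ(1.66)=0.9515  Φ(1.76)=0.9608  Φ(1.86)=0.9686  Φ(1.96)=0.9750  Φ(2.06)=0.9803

Lower: z₀ + z₁ = 0.100 + (-1.645) = -1.545; 1 − a(z₀+z₁) = 1 − (0.062)(-1.545) = 1.0958; argument = 0.100 + (-1.545)/1.0958 = -1.3099 → -1.31.
α₁ = Φ(-1.31) = 0.0951; rank = round(250 × 0.0951) = 24; θ*₍24₎ = 0.692.
Upper: z₀ + z₂ = 1.745; 1 − a(z₀+z₂) = 0.8918; argument = 2.0567 → 2.06; α₂ = 0.9803; rank = 245; θ*₍245₎ = 1.364.

(0.692, 1.364)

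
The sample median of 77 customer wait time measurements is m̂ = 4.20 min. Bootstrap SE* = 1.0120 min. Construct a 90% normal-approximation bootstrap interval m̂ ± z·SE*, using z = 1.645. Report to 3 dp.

Margin = 1.645 × 1.0120 = 1.6647
Interval: 4.20 ± 1.6647

(2.535, 5.865)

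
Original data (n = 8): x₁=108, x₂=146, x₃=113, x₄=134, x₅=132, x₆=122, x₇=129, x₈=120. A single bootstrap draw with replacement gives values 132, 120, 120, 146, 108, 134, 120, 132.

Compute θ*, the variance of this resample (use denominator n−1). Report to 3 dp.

Mean = 126.5000; sum of squared deviations = 966.0000
s² = 966.0000 / 7 = 138.0000

θ* = 138.000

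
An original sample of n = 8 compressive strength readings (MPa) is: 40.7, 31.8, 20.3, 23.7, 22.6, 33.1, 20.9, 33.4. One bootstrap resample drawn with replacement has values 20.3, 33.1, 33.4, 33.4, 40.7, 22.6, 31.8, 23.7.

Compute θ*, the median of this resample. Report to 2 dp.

θ* = 32.45

Sorted: 20.3, 22.6, 23.7, 31.8, 33.1, 33.4, 33.4, 40.7
Median = average of the two middle values = 32.45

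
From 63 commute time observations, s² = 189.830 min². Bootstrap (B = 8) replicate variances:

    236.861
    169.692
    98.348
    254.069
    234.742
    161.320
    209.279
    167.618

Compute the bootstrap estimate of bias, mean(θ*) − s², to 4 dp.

bias = +1.6611

mean(θ*) = (236.861 + 169.692 + 98.348 + 254.069 + 234.742 + 161.320 + 209.279 + 167.618) / 8 = 191.49112
bias = 191.49112 − 189.830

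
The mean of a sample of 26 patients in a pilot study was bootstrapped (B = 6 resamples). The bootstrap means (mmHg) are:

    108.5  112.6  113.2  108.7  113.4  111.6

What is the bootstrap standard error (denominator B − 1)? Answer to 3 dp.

SE* = 2.209

Bootstrap SE is the standard deviation of the 6 replicate means.
Mean of replicates: (108.5 + 112.6 + 113.2 + 108.7 + 113.4 + 111.6) / 6 = 668.0000 / 6 = 111.3333
Sum of squared deviations: (−2.8333)² + (+1.2667)² + (+1.8667)² + (−2.6333)² + (+2.0667)² + (+0.2667)² = 24.3933
Variance = 24.3933 / 5 = 4.8787
SE* = √4.8787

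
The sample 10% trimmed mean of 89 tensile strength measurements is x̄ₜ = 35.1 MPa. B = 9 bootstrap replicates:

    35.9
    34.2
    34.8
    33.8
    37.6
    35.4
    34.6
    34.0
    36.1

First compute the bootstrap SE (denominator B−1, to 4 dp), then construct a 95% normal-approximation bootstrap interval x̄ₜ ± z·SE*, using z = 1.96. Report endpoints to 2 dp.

Mean of replicates = 35.1556; sum of squared deviations = 12.0022; SE* = √(12.0022/8) = 1.2249
Margin = 1.96 × 1.2249 = 2.401
Interval: 35.1 ± 2.401

(32.70, 37.50)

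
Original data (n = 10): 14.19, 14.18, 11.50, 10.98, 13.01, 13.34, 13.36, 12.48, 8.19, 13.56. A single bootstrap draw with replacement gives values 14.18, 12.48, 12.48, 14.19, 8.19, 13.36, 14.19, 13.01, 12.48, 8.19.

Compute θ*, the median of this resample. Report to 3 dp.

Sorted: 8.19, 8.19, 12.48, 12.48, 12.48, 13.01, 13.36, 14.18, 14.19, 14.19
Median = average of the two middle values = 12.745

θ* = 12.745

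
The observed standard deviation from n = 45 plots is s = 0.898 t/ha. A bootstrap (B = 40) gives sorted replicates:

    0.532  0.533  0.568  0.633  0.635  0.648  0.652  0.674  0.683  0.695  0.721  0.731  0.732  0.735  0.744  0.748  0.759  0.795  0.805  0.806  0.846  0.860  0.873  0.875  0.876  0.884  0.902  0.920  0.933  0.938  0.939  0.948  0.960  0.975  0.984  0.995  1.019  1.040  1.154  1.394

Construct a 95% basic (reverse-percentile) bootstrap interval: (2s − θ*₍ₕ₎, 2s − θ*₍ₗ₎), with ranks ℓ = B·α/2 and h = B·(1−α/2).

Percentile endpoints at ranks 1 and 39: θ*₍1₎ = 0.532, θ*₍39₎ = 1.154.
Basic interval reflects these around s:
  lower = 2 × 0.898 − 1.154 = 0.642
  upper = 2 × 0.898 − 0.532 = 1.264

(0.642, 1.264)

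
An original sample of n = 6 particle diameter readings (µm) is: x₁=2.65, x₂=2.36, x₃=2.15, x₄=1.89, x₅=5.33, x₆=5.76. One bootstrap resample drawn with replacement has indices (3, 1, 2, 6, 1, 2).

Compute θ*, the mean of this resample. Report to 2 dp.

θ* = 2.99

Resample values: 2.15, 2.65, 2.36, 5.76, 2.65, 2.36.
Mean = (2.15 + 2.65 + 2.36 + 5.76 + 2.65 + 2.36) / 6 = 17.930 / 6 = 2.99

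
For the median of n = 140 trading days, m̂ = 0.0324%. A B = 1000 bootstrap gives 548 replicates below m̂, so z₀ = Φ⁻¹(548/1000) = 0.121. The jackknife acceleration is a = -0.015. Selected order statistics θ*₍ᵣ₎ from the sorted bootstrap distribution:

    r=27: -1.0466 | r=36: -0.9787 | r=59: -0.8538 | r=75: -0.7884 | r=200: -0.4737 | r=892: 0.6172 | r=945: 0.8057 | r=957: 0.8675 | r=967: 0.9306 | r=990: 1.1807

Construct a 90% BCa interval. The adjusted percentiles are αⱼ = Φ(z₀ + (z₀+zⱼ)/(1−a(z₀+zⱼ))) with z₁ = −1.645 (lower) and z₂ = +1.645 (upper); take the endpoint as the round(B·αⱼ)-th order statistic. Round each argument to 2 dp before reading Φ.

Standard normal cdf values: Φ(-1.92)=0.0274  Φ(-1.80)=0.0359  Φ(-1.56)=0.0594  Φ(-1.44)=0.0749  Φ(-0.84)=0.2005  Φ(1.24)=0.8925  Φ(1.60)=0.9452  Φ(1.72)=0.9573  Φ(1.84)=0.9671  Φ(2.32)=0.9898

(-0.7884, 0.9306)

Lower: z₀ + z₁ = 0.121 + (-1.645) = -1.524; 1 − a(z₀+z₁) = 1 − (-0.015)(-1.524) = 0.9771; argument = 0.121 + (-1.524)/0.9771 = -1.4387 → -1.44.
α₁ = Φ(-1.44) = 0.0749; rank = round(1000 × 0.0749) = 75; θ*₍75₎ = -0.7884.
Upper: z₀ + z₂ = 1.766; 1 − a(z₀+z₂) = 1.0265; argument = 1.8414 → 1.84; α₂ = 0.9671; rank = 967; θ*₍967₎ = 0.9306.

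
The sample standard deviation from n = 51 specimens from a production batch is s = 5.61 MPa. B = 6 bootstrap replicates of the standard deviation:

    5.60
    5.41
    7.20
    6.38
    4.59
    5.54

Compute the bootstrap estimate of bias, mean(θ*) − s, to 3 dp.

mean(θ*) = (5.60 + 5.41 + 7.20 + 6.38 + 4.59 + 5.54) / 6 = 5.7867
bias = 5.7867 − 5.61

bias = +0.177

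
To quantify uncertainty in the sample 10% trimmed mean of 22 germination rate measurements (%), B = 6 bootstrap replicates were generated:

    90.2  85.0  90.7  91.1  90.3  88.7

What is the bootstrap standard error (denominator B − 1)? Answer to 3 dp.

Bootstrap SE is the standard deviation of the 6 replicate 10% trimmed means.
Mean of replicates: (90.2 + 85.0 + 90.7 + 91.1 + 90.3 + 88.7) / 6 = 536.0000 / 6 = 89.3333
Sum of squared deviations: (+0.8667)² + (−4.3333)² + (+1.3667)² + (+1.7667)² + (+0.9667)² + (−0.6333)² = 25.8533
Variance = 25.8533 / 5 = 5.1707
SE* = √5.1707

SE* = 2.274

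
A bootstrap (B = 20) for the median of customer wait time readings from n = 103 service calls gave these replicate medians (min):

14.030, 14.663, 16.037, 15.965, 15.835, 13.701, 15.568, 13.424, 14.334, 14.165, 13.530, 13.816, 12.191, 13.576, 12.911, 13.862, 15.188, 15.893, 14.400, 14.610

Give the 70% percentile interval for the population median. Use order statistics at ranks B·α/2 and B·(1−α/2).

Sorted replicates: 12.191, 12.911, 13.424, 13.530, 13.576, 13.701, 13.816, 13.862, 14.030, 14.165, 14.334, 14.400, 14.610, 14.663, 15.188, 15.568, 15.835, 15.893, 15.965, 16.037
α = 0.30; lower rank = 20 × 0.150 = 3; upper rank = 20 × 0.850 = 17.
The 3rd smallest replicate is 13.424; the 17th is 15.835.

(13.424, 15.835)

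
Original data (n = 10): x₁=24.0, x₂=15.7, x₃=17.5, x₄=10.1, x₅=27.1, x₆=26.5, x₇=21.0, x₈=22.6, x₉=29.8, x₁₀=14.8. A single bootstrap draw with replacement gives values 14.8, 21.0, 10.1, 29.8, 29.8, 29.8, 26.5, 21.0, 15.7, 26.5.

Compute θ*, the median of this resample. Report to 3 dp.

θ* = 23.750

Sorted: 10.1, 14.8, 15.7, 21.0, 21.0, 26.5, 26.5, 29.8, 29.8, 29.8
Median = average of the two middle values = 23.750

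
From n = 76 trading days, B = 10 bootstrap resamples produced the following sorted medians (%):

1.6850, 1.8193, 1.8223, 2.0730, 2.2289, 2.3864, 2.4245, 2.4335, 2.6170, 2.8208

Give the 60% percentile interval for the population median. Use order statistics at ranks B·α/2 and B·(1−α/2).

(1.8193, 2.4335)

α = 0.40; lower rank = 10 × 0.200 = 2; upper rank = 10 × 0.800 = 8.
The 2nd smallest replicate is 1.8193; the 8th is 2.4335.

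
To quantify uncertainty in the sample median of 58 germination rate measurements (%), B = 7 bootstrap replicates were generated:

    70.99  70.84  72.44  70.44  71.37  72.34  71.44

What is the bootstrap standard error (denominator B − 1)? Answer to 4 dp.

Bootstrap SE is the standard deviation of the 7 replicate medians.
Mean of replicates: (70.99 + 70.84 + 72.44 + 70.44 + 71.37 + 72.34 + 71.44) / 7 = 499.86000 / 7 = 71.40857
Sum of squared deviations: (−0.41857)² + (−0.56857)² + (+1.03143)² + (−0.96857)² + (−0.03857)² + (+0.93143)² + (+0.03143)² = 3.37049
Variance = 3.37049 / 6 = 0.56175
SE* = √0.56175

SE* = 0.7495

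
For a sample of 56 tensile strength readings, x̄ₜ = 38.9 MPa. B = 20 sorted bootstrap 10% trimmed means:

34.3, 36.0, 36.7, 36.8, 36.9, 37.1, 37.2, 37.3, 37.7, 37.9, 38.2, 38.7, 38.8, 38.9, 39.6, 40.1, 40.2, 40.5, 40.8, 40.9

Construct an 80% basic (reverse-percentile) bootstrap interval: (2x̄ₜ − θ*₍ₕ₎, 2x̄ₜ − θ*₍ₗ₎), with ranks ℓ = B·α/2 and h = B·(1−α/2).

(37.3, 41.8)

Percentile endpoints at ranks 2 and 18: θ*₍2₎ = 36.0, θ*₍18₎ = 40.5.
Basic interval reflects these around x̄ₜ:
  lower = 2 × 38.9 − 40.5 = 37.3
  upper = 2 × 38.9 − 36.0 = 41.8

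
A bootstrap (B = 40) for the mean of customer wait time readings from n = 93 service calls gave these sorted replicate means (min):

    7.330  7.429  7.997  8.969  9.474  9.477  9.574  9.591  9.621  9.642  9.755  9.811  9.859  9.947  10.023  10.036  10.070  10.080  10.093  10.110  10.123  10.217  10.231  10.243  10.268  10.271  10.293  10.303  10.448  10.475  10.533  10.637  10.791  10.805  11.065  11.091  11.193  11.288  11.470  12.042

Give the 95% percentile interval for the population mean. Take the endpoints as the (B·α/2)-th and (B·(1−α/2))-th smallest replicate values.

(7.330, 11.470)

α = 0.05; lower rank = 40 × 0.025 = 1; upper rank = 40 × 0.975 = 39.
The 1st smallest replicate is 7.330; the 39th is 11.470.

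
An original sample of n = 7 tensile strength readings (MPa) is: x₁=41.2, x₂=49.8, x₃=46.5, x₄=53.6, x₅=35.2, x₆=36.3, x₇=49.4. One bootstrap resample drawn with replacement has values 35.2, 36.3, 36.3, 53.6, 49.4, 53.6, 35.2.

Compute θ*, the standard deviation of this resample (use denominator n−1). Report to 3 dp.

Mean = 42.8000; sum of squared deviations = 476.8600
s² = 476.8600 / 6 = 79.4767
s = √79.4767 = 8.915

θ* = 8.915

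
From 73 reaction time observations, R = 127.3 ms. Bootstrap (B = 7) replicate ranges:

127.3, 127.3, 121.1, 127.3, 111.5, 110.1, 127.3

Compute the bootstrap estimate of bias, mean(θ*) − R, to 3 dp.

mean(θ*) = (127.3 + 127.3 + 121.1 + 127.3 + 111.5 + 110.1 + 127.3) / 7 = 121.7000
bias = 121.7000 − 127.3

bias = −5.600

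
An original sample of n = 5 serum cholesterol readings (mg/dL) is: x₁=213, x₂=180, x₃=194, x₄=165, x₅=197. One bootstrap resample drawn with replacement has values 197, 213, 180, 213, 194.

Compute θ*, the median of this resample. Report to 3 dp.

Sorted: 180, 194, 197, 213, 213
Median = middle value = 197.000

θ* = 197.000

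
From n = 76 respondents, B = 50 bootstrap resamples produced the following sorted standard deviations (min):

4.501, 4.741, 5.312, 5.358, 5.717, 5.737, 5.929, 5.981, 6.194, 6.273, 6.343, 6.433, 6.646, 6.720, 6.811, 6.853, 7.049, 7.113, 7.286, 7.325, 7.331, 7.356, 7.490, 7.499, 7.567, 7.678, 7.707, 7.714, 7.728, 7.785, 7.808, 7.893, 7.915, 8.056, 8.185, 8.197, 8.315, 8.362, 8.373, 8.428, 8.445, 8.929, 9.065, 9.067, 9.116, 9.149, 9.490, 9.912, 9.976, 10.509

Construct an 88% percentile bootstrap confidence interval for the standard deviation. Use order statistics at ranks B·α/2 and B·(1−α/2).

(5.312, 9.490)

α = 0.12; lower rank = 50 × 0.060 = 3; upper rank = 50 × 0.940 = 47.
The 3rd smallest replicate is 5.312; the 47th is 9.490.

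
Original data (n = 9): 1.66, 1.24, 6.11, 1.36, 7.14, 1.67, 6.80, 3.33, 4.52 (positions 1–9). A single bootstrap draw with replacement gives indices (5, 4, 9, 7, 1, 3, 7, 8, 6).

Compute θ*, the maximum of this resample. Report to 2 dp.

Resample values: 7.14, 1.36, 4.52, 6.80, 1.66, 6.11, 6.80, 3.33, 1.67.
Maximum = 7.14

θ* = 7.14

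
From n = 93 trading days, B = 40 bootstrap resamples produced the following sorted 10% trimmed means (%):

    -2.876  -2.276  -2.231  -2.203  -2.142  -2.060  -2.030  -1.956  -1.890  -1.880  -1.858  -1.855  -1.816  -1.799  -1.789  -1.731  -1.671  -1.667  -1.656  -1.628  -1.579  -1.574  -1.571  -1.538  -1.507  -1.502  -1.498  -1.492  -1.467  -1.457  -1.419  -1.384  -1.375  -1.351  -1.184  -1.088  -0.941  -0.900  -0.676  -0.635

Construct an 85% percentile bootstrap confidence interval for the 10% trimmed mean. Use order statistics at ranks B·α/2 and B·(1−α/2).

(-2.231, -0.941)

α = 0.15; lower rank = 40 × 0.075 = 3; upper rank = 40 × 0.925 = 37.
The 3rd smallest replicate is -2.231; the 37th is -0.941.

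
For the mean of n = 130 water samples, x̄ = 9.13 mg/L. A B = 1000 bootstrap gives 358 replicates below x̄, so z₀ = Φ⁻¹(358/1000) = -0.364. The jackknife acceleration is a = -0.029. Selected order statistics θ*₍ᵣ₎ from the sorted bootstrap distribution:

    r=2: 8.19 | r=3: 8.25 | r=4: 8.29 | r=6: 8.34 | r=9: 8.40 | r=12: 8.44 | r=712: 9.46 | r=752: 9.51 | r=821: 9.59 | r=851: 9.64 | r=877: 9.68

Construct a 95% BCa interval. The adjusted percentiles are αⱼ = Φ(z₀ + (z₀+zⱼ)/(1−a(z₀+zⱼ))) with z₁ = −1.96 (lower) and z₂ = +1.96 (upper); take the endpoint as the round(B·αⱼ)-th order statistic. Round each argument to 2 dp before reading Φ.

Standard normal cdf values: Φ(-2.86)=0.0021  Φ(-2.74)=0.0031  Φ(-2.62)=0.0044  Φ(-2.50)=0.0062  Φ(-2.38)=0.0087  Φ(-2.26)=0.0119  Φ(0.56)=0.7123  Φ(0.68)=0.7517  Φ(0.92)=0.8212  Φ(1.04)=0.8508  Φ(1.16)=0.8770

Lower: z₀ + z₁ = -0.364 + (-1.960) = -2.324; 1 − a(z₀+z₁) = 1 − (-0.029)(-2.324) = 0.9326; argument = -0.364 + (-2.324)/0.9326 = -2.8559 → -2.86.
α₁ = Φ(-2.86) = 0.0021; rank = round(1000 × 0.0021) = 2; θ*₍2₎ = 8.19.
Upper: z₀ + z₂ = 1.596; 1 − a(z₀+z₂) = 1.0463; argument = 1.1614 → 1.16; α₂ = 0.8770; rank = 877; θ*₍877₎ = 9.68.

(8.19, 9.68)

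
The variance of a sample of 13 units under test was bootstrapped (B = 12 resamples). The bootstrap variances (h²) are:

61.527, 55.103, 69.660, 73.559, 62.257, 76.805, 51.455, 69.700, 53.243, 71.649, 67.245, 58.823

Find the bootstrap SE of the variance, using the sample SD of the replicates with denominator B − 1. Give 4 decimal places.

SE* = 8.4010

Bootstrap SE is the standard deviation of the 12 replicate variances.
Mean of replicates: (61.527 + 55.103 + 69.660 + 73.559 + 62.257 + 76.805 + 51.455 + 69.700 + 53.243 + 71.649 + 67.245 + 58.823) / 12 = 771.02600 / 12 = 64.25217
Sum of squared deviations: (−2.72517)² + (−9.14917)² + (+5.40783)² + (+9.30683)² + (−1.99517)² + (+12.55283)² + (−12.79717)² + (+5.44783)² + (−11.00917)² + (+7.39683)² + (+2.99283)² + (−5.42917)² = 776.34407
Variance = 776.34407 / 11 = 70.57673
SE* = √70.57673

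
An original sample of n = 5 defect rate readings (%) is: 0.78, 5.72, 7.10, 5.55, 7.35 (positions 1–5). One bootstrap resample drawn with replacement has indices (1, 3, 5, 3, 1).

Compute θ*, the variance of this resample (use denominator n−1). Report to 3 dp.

θ* = 12.311

Resample values: 0.78, 7.10, 7.35, 7.10, 0.78.
Mean = 4.6220; sum of squared deviations = 49.2449
s² = 49.2449 / 4 = 12.3112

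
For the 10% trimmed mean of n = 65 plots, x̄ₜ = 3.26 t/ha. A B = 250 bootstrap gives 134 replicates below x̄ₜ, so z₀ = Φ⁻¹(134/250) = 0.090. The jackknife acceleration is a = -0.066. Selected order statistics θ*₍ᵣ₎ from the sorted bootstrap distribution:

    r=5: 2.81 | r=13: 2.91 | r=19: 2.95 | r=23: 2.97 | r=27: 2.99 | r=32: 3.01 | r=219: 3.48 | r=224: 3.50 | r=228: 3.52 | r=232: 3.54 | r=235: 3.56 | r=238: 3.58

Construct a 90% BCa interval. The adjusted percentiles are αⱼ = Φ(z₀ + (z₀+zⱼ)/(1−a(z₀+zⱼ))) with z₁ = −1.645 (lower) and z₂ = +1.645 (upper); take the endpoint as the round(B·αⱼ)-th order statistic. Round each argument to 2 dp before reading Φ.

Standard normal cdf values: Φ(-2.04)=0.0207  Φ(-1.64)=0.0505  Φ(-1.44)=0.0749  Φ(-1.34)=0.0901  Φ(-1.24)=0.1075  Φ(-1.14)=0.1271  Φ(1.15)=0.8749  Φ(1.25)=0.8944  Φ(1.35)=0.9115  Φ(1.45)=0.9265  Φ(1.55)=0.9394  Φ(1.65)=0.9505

Lower: z₀ + z₁ = 0.090 + (-1.645) = -1.555; 1 − a(z₀+z₁) = 1 − (-0.066)(-1.555) = 0.8974; argument = 0.090 + (-1.555)/0.8974 = -1.6428 → -1.64.
α₁ = Φ(-1.64) = 0.0505; rank = round(250 × 0.0505) = 13; θ*₍13₎ = 2.91.
Upper: z₀ + z₂ = 1.735; 1 − a(z₀+z₂) = 1.1145; argument = 1.6467 → 1.65; α₂ = 0.9505; rank = 238; θ*₍238₎ = 3.58.

(2.91, 3.58)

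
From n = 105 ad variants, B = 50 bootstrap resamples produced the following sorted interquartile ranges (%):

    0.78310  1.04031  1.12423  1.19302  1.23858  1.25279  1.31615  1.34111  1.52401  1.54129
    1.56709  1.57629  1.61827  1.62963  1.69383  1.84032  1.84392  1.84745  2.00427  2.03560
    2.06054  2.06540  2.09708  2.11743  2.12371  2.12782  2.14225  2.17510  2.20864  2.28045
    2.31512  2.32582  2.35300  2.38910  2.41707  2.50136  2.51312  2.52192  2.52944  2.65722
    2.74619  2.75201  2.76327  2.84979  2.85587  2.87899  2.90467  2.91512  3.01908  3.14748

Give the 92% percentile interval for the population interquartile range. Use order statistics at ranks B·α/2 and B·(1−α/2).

(1.04031, 2.91512)

α = 0.08; lower rank = 50 × 0.040 = 2; upper rank = 50 × 0.960 = 48.
The 2nd smallest replicate is 1.04031; the 48th is 2.91512.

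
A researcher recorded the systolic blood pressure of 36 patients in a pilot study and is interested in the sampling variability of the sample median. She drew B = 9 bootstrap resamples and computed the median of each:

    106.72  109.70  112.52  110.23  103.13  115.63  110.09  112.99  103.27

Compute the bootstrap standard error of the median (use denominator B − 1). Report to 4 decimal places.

Bootstrap SE is the standard deviation of the 9 replicate medians.
Mean of replicates: (106.72 + 109.70 + 112.52 + 110.23 + 103.13 + 115.63 + 110.09 + 112.99 + 103.27) / 9 = 984.28000 / 9 = 109.36444
Sum of squared deviations: (−2.64444)² + (+0.33556)² + (+3.15556)² + (+0.86556)² + (−6.23444)² + (+6.26556)² + (+0.72556)² + (+3.62556)² + (−6.09444)² = 146.75122
Variance = 146.75122 / 8 = 18.34390
SE* = √18.34390

SE* = 4.2830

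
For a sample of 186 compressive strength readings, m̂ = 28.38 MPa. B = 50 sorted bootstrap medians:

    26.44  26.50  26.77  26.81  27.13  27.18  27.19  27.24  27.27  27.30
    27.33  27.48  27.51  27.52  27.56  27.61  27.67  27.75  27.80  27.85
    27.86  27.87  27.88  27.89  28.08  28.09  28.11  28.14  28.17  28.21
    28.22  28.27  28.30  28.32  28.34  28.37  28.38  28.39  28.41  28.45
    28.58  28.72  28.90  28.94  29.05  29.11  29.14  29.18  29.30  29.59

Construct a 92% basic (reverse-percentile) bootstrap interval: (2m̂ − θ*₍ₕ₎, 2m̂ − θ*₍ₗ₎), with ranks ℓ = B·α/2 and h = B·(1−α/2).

(27.58, 30.26)

Percentile endpoints at ranks 2 and 48: θ*₍2₎ = 26.50, θ*₍48₎ = 29.18.
Basic interval reflects these around m̂:
  lower = 2 × 28.38 − 29.18 = 27.58
  upper = 2 × 28.38 − 26.50 = 30.26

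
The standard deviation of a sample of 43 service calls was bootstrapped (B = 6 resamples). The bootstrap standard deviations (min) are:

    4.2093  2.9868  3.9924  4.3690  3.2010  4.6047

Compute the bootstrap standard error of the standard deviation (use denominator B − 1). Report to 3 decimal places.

SE* = 0.655

Bootstrap SE is the standard deviation of the 6 replicate standard deviations.
Mean of replicates: (4.2093 + 2.9868 + 3.9924 + 4.3690 + 3.2010 + 4.6047) / 6 = 23.36320 / 6 = 3.89387
Sum of squared deviations: (+0.31543)² + (−0.90707)² + (+0.09853)² + (+0.47513)² + (−0.69287)² + (+0.71083)² = 2.14308
Variance = 2.14308 / 5 = 0.42862
SE* = √0.42862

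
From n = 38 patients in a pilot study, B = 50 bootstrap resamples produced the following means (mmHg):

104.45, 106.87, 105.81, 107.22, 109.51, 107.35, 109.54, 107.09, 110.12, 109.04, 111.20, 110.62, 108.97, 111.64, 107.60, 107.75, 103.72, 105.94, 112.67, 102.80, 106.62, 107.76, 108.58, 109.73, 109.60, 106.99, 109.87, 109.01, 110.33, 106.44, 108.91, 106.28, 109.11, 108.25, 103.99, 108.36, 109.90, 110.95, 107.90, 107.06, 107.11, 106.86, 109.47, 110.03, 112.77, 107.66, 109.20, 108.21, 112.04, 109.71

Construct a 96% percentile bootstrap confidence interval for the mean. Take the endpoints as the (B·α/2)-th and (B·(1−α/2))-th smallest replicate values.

Sorted replicates: 102.80, 103.72, 103.99, 104.45, 105.81, 105.94, 106.28, 106.44, 106.62, 106.86, 106.87, 106.99, 107.06, 107.09, 107.11, 107.22, 107.35, 107.60, 107.66, 107.75, 107.76, 107.90, 108.21, 108.25, 108.36, 108.58, 108.91, 108.97, 109.01, 109.04, 109.11, 109.20, 109.47, 109.51, 109.54, 109.60, 109.71, 109.73, 109.87, 109.90, 110.03, 110.12, 110.33, 110.62, 110.95, 111.20, 111.64, 112.04, 112.67, 112.77
α = 0.04; lower rank = 50 × 0.020 = 1; upper rank = 50 × 0.980 = 49.
The 1st smallest replicate is 102.80; the 49th is 112.67.

(102.80, 112.67)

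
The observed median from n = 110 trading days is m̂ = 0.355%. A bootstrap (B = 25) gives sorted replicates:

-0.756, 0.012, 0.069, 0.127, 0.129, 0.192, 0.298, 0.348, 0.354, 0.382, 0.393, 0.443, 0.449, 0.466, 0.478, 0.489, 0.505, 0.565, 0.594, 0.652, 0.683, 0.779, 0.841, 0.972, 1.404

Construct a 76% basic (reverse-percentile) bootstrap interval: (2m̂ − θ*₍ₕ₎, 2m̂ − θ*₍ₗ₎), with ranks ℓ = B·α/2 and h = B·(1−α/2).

(-0.069, 0.641)

Percentile endpoints at ranks 3 and 22: θ*₍3₎ = 0.069, θ*₍22₎ = 0.779.
Basic interval reflects these around m̂:
  lower = 2 × 0.355 − 0.779 = -0.069
  upper = 2 × 0.355 − 0.069 = 0.641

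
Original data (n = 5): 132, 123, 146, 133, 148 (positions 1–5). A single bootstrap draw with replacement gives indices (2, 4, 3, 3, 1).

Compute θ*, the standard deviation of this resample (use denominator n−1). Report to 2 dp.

Resample values: 123, 133, 146, 146, 132.
Mean = 136.0000; sum of squared deviations = 394.0000
s² = 394.0000 / 4 = 98.5000
s = √98.5000 = 9.92

θ* = 9.92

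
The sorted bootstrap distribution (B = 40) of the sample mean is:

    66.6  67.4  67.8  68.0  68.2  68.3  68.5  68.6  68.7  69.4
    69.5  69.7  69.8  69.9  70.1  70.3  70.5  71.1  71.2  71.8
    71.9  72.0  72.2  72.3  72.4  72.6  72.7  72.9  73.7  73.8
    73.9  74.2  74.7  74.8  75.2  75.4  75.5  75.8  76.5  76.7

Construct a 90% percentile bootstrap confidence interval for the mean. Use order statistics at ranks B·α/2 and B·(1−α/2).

(67.4, 75.8)

α = 0.10; lower rank = 40 × 0.050 = 2; upper rank = 40 × 0.950 = 38.
The 2nd smallest replicate is 67.4; the 38th is 75.8.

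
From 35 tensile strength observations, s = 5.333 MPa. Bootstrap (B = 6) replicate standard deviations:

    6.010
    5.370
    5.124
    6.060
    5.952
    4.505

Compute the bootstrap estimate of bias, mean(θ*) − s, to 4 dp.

bias = +0.1705

mean(θ*) = (6.010 + 5.370 + 5.124 + 6.060 + 5.952 + 4.505) / 6 = 5.50350
bias = 5.50350 − 5.333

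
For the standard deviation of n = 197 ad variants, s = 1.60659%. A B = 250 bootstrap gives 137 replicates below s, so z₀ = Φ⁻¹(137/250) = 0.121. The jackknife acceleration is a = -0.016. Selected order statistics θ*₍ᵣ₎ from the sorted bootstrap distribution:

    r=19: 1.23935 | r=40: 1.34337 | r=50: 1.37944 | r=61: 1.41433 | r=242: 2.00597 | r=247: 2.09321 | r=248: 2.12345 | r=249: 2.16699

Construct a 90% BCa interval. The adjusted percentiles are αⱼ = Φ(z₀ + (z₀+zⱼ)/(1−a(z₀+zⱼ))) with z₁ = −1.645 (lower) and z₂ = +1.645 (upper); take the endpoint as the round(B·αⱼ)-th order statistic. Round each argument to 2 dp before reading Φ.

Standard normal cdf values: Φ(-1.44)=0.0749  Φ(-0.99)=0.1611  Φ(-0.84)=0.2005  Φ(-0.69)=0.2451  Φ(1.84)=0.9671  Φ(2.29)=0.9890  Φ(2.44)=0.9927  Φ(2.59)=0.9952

(1.23935, 2.00597)

Lower: z₀ + z₁ = 0.121 + (-1.645) = -1.524; 1 − a(z₀+z₁) = 1 − (-0.016)(-1.524) = 0.9756; argument = 0.121 + (-1.524)/0.9756 = -1.4411 → -1.44.
α₁ = Φ(-1.44) = 0.0749; rank = round(250 × 0.0749) = 19; θ*₍19₎ = 1.23935.
Upper: z₀ + z₂ = 1.766; 1 − a(z₀+z₂) = 1.0283; argument = 1.8385 → 1.84; α₂ = 0.9671; rank = 242; θ*₍242₎ = 2.00597.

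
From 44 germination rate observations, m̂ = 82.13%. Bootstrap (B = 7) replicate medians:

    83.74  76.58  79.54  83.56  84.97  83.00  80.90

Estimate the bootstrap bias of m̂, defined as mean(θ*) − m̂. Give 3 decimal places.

mean(θ*) = (83.74 + 76.58 + 79.54 + 83.56 + 84.97 + 83.00 + 80.90) / 7 = 81.7557
bias = 81.7557 − 82.13

bias = −0.374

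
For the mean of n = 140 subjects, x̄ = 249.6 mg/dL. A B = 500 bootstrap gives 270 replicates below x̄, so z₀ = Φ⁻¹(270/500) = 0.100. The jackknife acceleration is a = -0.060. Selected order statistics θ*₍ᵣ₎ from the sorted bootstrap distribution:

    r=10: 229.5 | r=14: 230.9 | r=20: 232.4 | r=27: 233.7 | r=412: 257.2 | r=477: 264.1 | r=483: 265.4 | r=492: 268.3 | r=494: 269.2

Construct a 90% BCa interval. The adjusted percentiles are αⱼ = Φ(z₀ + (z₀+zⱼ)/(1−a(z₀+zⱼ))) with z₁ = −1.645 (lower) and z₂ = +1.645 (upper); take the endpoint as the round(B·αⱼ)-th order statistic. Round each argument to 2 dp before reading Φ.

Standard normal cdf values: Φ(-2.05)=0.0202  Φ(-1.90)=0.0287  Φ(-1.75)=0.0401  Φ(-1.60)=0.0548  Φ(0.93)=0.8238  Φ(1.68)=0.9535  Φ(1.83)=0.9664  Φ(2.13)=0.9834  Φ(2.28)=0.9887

Lower: z₀ + z₁ = 0.100 + (-1.645) = -1.545; 1 − a(z₀+z₁) = 1 − (-0.060)(-1.545) = 0.9073; argument = 0.100 + (-1.545)/0.9073 = -1.6029 → -1.60.
α₁ = Φ(-1.60) = 0.0548; rank = round(500 × 0.0548) = 27; θ*₍27₎ = 233.7.
Upper: z₀ + z₂ = 1.745; 1 − a(z₀+z₂) = 1.1047; argument = 1.6796 → 1.68; α₂ = 0.9535; rank = 477; θ*₍477₎ = 264.1.

(233.7, 264.1)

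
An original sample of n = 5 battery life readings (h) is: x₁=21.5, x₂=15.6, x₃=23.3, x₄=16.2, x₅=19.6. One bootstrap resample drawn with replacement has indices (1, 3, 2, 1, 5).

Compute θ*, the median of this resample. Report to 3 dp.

θ* = 21.500

Resample values: 21.5, 23.3, 15.6, 21.5, 19.6.
Sorted: 15.6, 19.6, 21.5, 21.5, 23.3
Median = middle value = 21.500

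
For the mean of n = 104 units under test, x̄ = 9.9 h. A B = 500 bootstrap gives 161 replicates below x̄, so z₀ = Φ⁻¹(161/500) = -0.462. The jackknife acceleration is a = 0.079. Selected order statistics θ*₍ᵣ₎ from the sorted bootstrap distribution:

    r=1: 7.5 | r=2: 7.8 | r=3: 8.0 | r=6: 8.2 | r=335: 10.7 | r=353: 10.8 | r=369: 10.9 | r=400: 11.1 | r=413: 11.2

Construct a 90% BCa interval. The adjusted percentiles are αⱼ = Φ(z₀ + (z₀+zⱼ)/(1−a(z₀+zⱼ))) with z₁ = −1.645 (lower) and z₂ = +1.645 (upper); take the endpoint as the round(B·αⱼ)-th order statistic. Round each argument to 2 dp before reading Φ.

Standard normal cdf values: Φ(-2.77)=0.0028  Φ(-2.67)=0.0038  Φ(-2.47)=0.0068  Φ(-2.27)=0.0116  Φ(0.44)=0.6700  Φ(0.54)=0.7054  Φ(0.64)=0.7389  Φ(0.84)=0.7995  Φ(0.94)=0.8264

(8.2, 11.1)

Lower: z₀ + z₁ = -0.462 + (-1.645) = -2.107; 1 − a(z₀+z₁) = 1 − (0.079)(-2.107) = 1.1665; argument = -0.462 + (-2.107)/1.1665 = -2.2683 → -2.27.
α₁ = Φ(-2.27) = 0.0116; rank = round(500 × 0.0116) = 6; θ*₍6₎ = 8.2.
Upper: z₀ + z₂ = 1.183; 1 − a(z₀+z₂) = 0.9065; argument = 0.8430 → 0.84; α₂ = 0.7995; rank = 400; θ*₍400₎ = 11.1.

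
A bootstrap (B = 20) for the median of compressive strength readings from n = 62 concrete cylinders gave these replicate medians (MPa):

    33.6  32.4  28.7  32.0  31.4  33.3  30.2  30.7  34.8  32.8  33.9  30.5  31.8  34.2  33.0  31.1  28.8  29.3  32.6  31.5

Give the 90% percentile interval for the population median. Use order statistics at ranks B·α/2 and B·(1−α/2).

Sorted replicates: 28.7, 28.8, 29.3, 30.2, 30.5, 30.7, 31.1, 31.4, 31.5, 31.8, 32.0, 32.4, 32.6, 32.8, 33.0, 33.3, 33.6, 33.9, 34.2, 34.8
α = 0.10; lower rank = 20 × 0.050 = 1; upper rank = 20 × 0.950 = 19.
The 1st smallest replicate is 28.7; the 19th is 34.2.

(28.7, 34.2)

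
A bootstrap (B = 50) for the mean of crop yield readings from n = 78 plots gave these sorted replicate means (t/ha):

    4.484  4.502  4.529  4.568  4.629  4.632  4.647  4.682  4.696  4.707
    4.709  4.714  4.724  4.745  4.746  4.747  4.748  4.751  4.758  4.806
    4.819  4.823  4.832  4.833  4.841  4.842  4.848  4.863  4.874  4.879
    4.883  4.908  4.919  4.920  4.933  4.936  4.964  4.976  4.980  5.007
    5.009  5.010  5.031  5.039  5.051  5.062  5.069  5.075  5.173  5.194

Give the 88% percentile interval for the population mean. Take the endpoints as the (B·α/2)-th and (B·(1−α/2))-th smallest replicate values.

α = 0.12; lower rank = 50 × 0.060 = 3; upper rank = 50 × 0.940 = 47.
The 3rd smallest replicate is 4.529; the 47th is 5.069.

(4.529, 5.069)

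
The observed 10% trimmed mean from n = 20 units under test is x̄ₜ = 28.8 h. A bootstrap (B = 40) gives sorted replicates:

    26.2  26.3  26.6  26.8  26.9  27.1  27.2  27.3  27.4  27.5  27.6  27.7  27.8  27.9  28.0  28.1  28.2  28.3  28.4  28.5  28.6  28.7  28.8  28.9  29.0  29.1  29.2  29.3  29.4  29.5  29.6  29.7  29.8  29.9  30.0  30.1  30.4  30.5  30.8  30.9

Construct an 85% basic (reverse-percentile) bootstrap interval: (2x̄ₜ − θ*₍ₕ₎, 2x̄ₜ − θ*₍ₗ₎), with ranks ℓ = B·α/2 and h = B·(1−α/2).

(27.2, 31.0)

Percentile endpoints at ranks 3 and 37: θ*₍3₎ = 26.6, θ*₍37₎ = 30.4.
Basic interval reflects these around x̄ₜ:
  lower = 2 × 28.8 − 30.4 = 27.2
  upper = 2 × 28.8 − 26.6 = 31.0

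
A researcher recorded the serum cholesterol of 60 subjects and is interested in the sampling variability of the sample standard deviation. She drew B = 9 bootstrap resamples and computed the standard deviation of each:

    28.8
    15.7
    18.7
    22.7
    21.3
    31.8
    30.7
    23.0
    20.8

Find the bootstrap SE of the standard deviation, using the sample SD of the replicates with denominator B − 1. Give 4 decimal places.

SE* = 5.5371

Bootstrap SE is the standard deviation of the 9 replicate standard deviations.
Mean of replicates: (28.8 + 15.7 + 18.7 + 22.7 + 21.3 + 31.8 + 30.7 + 23.0 + 20.8) / 9 = 213.50000 / 9 = 23.72222
Sum of squared deviations: (+5.07778)² + (−8.02222)² + (−5.02222)² + (−1.02222)² + (−2.42222)² + (+8.07778)² + (+6.97778)² + (−0.72222)² + (−2.92222)² = 245.27556
Variance = 245.27556 / 8 = 30.65944
SE* = √30.65944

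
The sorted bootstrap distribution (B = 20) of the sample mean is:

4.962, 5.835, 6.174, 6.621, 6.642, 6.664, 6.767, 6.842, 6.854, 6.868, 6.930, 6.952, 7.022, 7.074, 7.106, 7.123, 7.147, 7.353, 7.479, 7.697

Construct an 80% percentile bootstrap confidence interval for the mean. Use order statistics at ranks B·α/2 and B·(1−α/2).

(5.835, 7.353)

α = 0.20; lower rank = 20 × 0.100 = 2; upper rank = 20 × 0.900 = 18.
The 2nd smallest replicate is 5.835; the 18th is 7.353.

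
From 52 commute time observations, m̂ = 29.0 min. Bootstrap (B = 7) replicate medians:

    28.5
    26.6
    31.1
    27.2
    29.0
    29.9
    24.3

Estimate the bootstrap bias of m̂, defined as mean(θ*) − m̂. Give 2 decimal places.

mean(θ*) = (28.5 + 26.6 + 31.1 + 27.2 + 29.0 + 29.9 + 24.3) / 7 = 28.086
bias = 28.086 − 29.0

bias = −0.91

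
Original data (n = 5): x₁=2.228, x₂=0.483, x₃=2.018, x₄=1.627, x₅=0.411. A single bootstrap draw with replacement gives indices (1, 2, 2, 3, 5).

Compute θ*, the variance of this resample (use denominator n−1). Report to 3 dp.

Resample values: 2.228, 0.483, 0.483, 2.018, 0.411.
Mean = 1.1246; sum of squared deviations = 3.3482
s² = 3.3482 / 4 = 0.8370

θ* = 0.837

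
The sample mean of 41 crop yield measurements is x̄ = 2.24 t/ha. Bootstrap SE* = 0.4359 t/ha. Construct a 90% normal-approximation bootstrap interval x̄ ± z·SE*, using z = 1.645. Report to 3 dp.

(1.523, 2.957)

Margin = 1.645 × 0.4359 = 0.7171
Interval: 2.24 ± 0.7171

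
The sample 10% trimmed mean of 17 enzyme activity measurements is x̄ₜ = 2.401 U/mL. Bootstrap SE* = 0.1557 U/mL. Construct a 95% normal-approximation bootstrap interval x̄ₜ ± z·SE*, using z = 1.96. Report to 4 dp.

(2.0958, 2.7062)

Margin = 1.96 × 0.1557 = 0.30517
Interval: 2.401 ± 0.30517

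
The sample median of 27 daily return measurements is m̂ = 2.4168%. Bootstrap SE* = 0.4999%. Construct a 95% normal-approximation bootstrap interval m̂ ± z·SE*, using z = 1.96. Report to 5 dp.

Margin = 1.96 × 0.4999 = 0.979804
Interval: 2.4168 ± 0.979804

(1.43700, 3.39660)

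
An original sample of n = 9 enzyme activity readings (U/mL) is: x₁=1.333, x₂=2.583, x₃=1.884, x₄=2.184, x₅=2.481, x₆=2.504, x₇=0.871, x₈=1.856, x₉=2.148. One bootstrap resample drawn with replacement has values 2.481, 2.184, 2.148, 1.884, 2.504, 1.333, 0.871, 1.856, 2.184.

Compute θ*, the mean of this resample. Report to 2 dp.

Mean = (2.481 + 2.184 + 2.148 + 1.884 + 2.504 + 1.333 + 0.871 + 1.856 + 2.184) / 9 = 17.4450 / 9 = 1.94

θ* = 1.94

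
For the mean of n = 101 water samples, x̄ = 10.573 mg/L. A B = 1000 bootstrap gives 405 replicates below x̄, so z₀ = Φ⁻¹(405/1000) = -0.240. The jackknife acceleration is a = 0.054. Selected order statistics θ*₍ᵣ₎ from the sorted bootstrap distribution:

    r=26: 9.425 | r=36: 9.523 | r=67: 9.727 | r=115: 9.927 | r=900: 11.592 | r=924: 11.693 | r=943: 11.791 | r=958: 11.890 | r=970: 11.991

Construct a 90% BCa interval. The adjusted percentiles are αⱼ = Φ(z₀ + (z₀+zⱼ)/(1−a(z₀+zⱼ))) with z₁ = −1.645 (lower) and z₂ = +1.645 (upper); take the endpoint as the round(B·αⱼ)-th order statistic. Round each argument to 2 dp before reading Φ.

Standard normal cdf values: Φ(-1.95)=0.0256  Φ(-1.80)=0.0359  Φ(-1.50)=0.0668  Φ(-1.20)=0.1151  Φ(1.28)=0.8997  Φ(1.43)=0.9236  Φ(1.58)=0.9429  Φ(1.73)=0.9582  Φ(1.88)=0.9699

Lower: z₀ + z₁ = -0.240 + (-1.645) = -1.885; 1 − a(z₀+z₁) = 1 − (0.054)(-1.885) = 1.1018; argument = -0.240 + (-1.885)/1.1018 = -1.9509 → -1.95.
α₁ = Φ(-1.95) = 0.0256; rank = round(1000 × 0.0256) = 26; θ*₍26₎ = 9.425.
Upper: z₀ + z₂ = 1.405; 1 − a(z₀+z₂) = 0.9241; argument = 1.2803 → 1.28; α₂ = 0.8997; rank = 900; θ*₍900₎ = 11.592.

(9.425, 11.592)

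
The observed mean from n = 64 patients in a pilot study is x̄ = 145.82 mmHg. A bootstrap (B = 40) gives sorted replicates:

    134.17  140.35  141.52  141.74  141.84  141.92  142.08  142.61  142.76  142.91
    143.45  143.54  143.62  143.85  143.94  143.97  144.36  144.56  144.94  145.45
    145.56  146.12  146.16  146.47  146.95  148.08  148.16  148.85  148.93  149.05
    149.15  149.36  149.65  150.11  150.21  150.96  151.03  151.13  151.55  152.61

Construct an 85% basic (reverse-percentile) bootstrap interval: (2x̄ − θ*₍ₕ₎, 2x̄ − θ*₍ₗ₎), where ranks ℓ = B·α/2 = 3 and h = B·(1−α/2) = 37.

Percentile endpoints at ranks 3 and 37: θ*₍3₎ = 141.52, θ*₍37₎ = 151.03.
Basic interval reflects these around x̄:
  lower = 2 × 145.82 − 151.03 = 140.61
  upper = 2 × 145.82 − 141.52 = 150.12

(140.61, 150.12)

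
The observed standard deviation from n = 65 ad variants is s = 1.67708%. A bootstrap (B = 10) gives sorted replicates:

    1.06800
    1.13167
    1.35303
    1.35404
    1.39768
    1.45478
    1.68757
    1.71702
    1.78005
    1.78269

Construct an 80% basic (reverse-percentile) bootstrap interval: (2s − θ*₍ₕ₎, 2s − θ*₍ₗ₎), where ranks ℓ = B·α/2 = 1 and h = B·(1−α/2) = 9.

Percentile endpoints at ranks 1 and 9: θ*₍1₎ = 1.06800, θ*₍9₎ = 1.78005.
Basic interval reflects these around s:
  lower = 2 × 1.67708 − 1.78005 = 1.57411
  upper = 2 × 1.67708 − 1.06800 = 2.28616

(1.57411, 2.28616)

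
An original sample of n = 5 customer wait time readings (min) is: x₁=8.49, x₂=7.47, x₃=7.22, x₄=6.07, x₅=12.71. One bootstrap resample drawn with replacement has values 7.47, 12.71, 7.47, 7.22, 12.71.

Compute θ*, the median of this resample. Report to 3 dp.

Sorted: 7.22, 7.47, 7.47, 12.71, 12.71
Median = middle value = 7.470

θ* = 7.470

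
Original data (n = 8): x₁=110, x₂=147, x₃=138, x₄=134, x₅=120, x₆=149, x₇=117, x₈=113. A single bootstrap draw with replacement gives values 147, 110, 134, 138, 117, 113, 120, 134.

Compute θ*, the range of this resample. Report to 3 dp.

θ* = 37.000

Range = 147 − 110 = 37.000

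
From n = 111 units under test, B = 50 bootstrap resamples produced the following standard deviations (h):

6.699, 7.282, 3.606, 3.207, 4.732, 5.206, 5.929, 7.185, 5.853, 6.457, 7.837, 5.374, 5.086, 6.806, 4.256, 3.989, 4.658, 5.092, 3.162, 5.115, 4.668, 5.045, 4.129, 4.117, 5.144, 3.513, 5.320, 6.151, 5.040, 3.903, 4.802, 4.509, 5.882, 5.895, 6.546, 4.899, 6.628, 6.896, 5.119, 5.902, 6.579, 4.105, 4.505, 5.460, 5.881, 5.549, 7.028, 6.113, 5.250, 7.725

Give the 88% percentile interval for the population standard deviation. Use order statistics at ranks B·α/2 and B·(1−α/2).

(3.513, 7.185)

Sorted replicates: 3.162, 3.207, 3.513, 3.606, 3.903, 3.989, 4.105, 4.117, 4.129, 4.256, 4.505, 4.509, 4.658, 4.668, 4.732, 4.802, 4.899, 5.040, 5.045, 5.086, 5.092, 5.115, 5.119, 5.144, 5.206, 5.250, 5.320, 5.374, 5.460, 5.549, 5.853, 5.881, 5.882, 5.895, 5.902, 5.929, 6.113, 6.151, 6.457, 6.546, 6.579, 6.628, 6.699, 6.806, 6.896, 7.028, 7.185, 7.282, 7.725, 7.837
α = 0.12; lower rank = 50 × 0.060 = 3; upper rank = 50 × 0.940 = 47.
The 3rd smallest replicate is 3.513; the 47th is 7.185.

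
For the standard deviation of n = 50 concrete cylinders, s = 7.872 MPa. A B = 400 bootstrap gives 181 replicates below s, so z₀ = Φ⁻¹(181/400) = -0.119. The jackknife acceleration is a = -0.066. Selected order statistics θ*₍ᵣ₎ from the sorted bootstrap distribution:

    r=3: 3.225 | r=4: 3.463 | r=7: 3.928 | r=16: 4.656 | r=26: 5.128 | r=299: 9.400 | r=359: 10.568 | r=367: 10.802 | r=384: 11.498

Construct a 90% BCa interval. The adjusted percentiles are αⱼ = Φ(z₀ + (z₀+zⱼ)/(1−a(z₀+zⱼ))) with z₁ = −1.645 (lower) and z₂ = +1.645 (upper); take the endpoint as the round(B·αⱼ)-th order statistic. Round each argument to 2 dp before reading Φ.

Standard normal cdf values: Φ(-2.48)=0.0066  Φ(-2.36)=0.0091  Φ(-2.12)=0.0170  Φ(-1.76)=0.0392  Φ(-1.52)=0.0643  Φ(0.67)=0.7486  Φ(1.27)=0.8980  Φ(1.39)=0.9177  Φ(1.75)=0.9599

(3.928, 10.568)

Lower: z₀ + z₁ = -0.119 + (-1.645) = -1.764; 1 − a(z₀+z₁) = 1 − (-0.066)(-1.764) = 0.8836; argument = -0.119 + (-1.764)/0.8836 = -2.1154 → -2.12.
α₁ = Φ(-2.12) = 0.0170; rank = round(400 × 0.0170) = 7; θ*₍7₎ = 3.928.
Upper: z₀ + z₂ = 1.526; 1 − a(z₀+z₂) = 1.1007; argument = 1.2674 → 1.27; α₂ = 0.8980; rank = 359; θ*₍359₎ = 10.568.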